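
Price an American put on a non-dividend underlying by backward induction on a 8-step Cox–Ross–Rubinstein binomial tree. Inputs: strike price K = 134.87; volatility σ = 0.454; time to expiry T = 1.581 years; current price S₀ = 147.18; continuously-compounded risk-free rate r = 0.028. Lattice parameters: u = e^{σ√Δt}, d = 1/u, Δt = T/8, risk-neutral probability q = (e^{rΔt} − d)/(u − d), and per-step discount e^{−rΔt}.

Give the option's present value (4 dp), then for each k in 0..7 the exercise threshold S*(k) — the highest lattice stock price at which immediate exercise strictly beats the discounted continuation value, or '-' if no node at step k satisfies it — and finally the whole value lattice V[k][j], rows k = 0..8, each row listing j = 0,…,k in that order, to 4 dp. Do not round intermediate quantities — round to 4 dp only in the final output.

Δt=0.19762  u=1.22363  d=0.81724  q=0.46337  discount=0.99448
step 8 (expiry): payoffs max(K−S,0) = 105.5858 91.0232 69.2190 36.5719 0.0000 0.0000 0.0000 0.0000 0.0000
step 7: (k=7,j=0): S=35.8332, (K−S)⁺=99.0368, hold=98.2925 ⇒ V=99.0368 exercise | (k=7,j=1): S=53.6524, (K−S)⁺=81.2176, hold=80.4733 ⇒ V=81.2176 exercise | (k=7,j=2): S=80.3329, (K−S)⁺=54.5371, hold=53.7929 ⇒ V=54.5371 exercise | (k=7,j=3): S=120.2810, (K−S)⁺=14.5890, hold=19.5174 ⇒ V=19.5174 continue | (k=7,j=4): S=180.0946, (K−S)⁺=0.0000, hold=0.0000 ⇒ V=0.0000 continue | (k=7,j=5): S=269.6524, (K−S)⁺=0.0000, hold=0.0000 ⇒ V=0.0000 continue | (k=7,j=6): S=403.7458, (K−S)⁺=0.0000, hold=0.0000 ⇒ V=0.0000 continue | (k=7,j=7): S=604.5215, (K−S)⁺=0.0000, hold=0.0000 ⇒ V=0.0000 continue  boundary S*=80.3329
step 6: (k=6,j=0): S=43.8468, (K−S)⁺=91.0232, hold=90.2790 ⇒ V=91.0232 exercise | (k=6,j=1): S=65.6510, (K−S)⁺=69.2190, hold=68.4748 ⇒ V=69.2190 exercise | (k=6,j=2): S=98.2981, (K−S)⁺=36.5719, hold=38.0987 ⇒ V=38.0987 continue | (k=6,j=3): S=147.1800, (K−S)⁺=0.0000, hold=10.4158 ⇒ V=10.4158 continue | (k=6,j=4): S=220.3700, (K−S)⁺=0.0000, hold=0.0000 ⇒ V=0.0000 continue | (k=6,j=5): S=329.9561, (K−S)⁺=0.0000, hold=0.0000 ⇒ V=0.0000 continue | (k=6,j=6): S=494.0375, (K−S)⁺=0.0000, hold=0.0000 ⇒ V=0.0000 continue  boundary S*=65.6510
step 5: (k=5,j=0): S=53.6524, (K−S)⁺=81.2176, hold=80.4733 ⇒ V=81.2176 exercise | (k=5,j=1): S=80.3329, (K−S)⁺=54.5371, hold=54.4965 ⇒ V=54.5371 exercise | (k=5,j=2): S=120.2810, (K−S)⁺=14.5890, hold=25.1319 ⇒ V=25.1319 continue | (k=5,j=3): S=180.0946, (K−S)⁺=0.0000, hold=5.5586 ⇒ V=5.5586 continue | (k=5,j=4): S=269.6524, (K−S)⁺=0.0000, hold=0.0000 ⇒ V=0.0000 continue | (k=5,j=5): S=403.7458, (K−S)⁺=0.0000, hold=0.0000 ⇒ V=0.0000 continue  boundary S*=80.3329
step 4: (k=4,j=0): S=65.6510, (K−S)⁺=69.2190, hold=68.4748 ⇒ V=69.2190 exercise | (k=4,j=1): S=98.2981, (K−S)⁺=36.5719, hold=40.6859 ⇒ V=40.6859 continue | (k=4,j=2): S=147.1800, (K−S)⁺=0.0000, hold=15.9736 ⇒ V=15.9736 continue | (k=4,j=3): S=220.3700, (K−S)⁺=0.0000, hold=2.9665 ⇒ V=2.9665 continue | (k=4,j=4): S=329.9561, (K−S)⁺=0.0000, hold=0.0000 ⇒ V=0.0000 continue  boundary S*=65.6510
step 3: (k=3,j=0): S=80.3329, (K−S)⁺=54.5371, hold=55.6887 ⇒ V=55.6887 continue | (k=3,j=1): S=120.2810, (K−S)⁺=14.5890, hold=29.0737 ⇒ V=29.0737 continue | (k=3,j=2): S=180.0946, (K−S)⁺=0.0000, hold=9.8917 ⇒ V=9.8917 continue | (k=3,j=3): S=269.6524, (K−S)⁺=0.0000, hold=1.5831 ⇒ V=1.5831 continue  boundary S*=-
step 2: (k=2,j=0): S=98.2981, (K−S)⁺=36.5719, hold=43.1169 ⇒ V=43.1169 continue | (k=2,j=1): S=147.1800, (K−S)⁺=0.0000, hold=20.0740 ⇒ V=20.0740 continue | (k=2,j=2): S=220.3700, (K−S)⁺=0.0000, hold=6.0084 ⇒ V=6.0084 continue  boundary S*=-
step 1: (k=1,j=0): S=120.2810, (K−S)⁺=14.5890, hold=32.2606 ⇒ V=32.2606 continue | (k=1,j=1): S=180.0946, (K−S)⁺=0.0000, hold=13.4816 ⇒ V=13.4816 continue  boundary S*=-
step 0: (k=0,j=0): S=147.1800, (K−S)⁺=0.0000, hold=23.4290 ⇒ V=23.4290 continue  boundary S*=-

price = 23.4290
boundary = - - - - 65.6510 80.3329 65.6510 80.3329
tree:
23.4290
32.2606 13.4816
43.1169 20.0740 6.0084
55.6887 29.0737 9.8917 1.5831
69.2190 40.6859 15.9736 2.9665 0.0000
81.2176 54.5371 25.1319 5.5586 0.0000 0.0000
91.0232 69.2190 38.0987 10.4158 0.0000 0.0000 0.0000
99.0368 81.2176 54.5371 19.5174 0.0000 0.0000 0.0000 0.0000
105.5858 91.0232 69.2190 36.5719 0.0000 0.0000 0.0000 0.0000 0.0000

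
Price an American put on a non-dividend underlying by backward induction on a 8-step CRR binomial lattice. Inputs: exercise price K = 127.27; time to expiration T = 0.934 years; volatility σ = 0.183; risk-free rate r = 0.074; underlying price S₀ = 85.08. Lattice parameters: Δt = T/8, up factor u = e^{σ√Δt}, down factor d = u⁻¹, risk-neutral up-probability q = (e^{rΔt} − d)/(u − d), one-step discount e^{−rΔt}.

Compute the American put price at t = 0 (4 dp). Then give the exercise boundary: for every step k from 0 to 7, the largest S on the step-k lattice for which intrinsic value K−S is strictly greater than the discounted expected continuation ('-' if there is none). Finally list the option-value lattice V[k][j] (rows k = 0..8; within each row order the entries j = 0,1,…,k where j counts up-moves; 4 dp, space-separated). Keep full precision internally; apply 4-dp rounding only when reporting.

price = 42.1900
boundary = 85.0800 90.5698 96.4138 102.6349 109.2574 102.6349 109.2574 116.3073
tree:
42.1900
47.3470 36.7002
52.1915 42.1900 30.8562
56.7423 47.3470 36.7002 24.6351
61.0172 52.1915 42.1900 30.8562 18.0126
65.0331 56.7423 47.3470 36.7002 24.6351 11.0934
68.8055 61.0172 52.1915 42.1900 30.8562 18.0126 5.6903
72.3493 65.0331 56.7423 47.3470 36.7002 24.6351 10.9627 1.5300
75.6782 68.8055 61.0172 52.1915 42.1900 30.8562 18.0126 3.4580 0.0000

Δt=0.11675, u=1.06453, d=0.93939, q=0.55371, disc=e^(-rΔt)=0.99140
k=8 terminal: V=max(K-S,0) → 75.6782 68.8055 61.0172 52.1915 42.1900 30.8562 18.0126 3.4580 0.0000
k=7: j=0 S=54.9207 intr=72.3493 cont=71.2545 V=72.3493[EX]; j=1 S=62.2369 intr=65.0331 cont=63.9383 V=65.0331[EX]; j=2 S=70.5277 intr=56.7423 cont=55.6475 V=56.7423[EX]; j=3 S=79.9230 intr=47.3470 cont=46.2522 V=47.3470[EX]; j=4 S=90.5698 intr=36.7002 cont=35.6054 V=36.7002[EX]; j=5 S=102.6349 intr=24.6351 cont=23.5403 V=24.6351[EX]; j=6 S=116.3073 intr=10.9627 cont=9.8679 V=10.9627[EX]; j=7 S=131.8010 intr=0.0000 cont=1.5300 V=1.5300[hold]  S*(7)=116.3073
k=6: j=0 S=58.4645 intr=68.8055 cont=67.7107 V=68.8055[EX]; j=1 S=66.2528 intr=61.0172 cont=59.9224 V=61.0172[EX]; j=2 S=75.0785 intr=52.1915 cont=51.0967 V=52.1915[EX]; j=3 S=85.0800 intr=42.1900 cont=41.0952 V=42.1900[EX]; j=4 S=96.4138 intr=30.8562 cont=29.7614 V=30.8562[EX]; j=5 S=109.2574 intr=18.0126 cont=16.9178 V=18.0126[EX]; j=6 S=123.8120 intr=3.4580 cont=5.6903 V=5.6903[hold]  S*(6)=109.2574
k=5: j=0 S=62.2369 intr=65.0331 cont=63.9383 V=65.0331[EX]; j=1 S=70.5277 intr=56.7423 cont=55.6475 V=56.7423[EX]; j=2 S=79.9230 intr=47.3470 cont=46.2522 V=47.3470[EX]; j=3 S=90.5698 intr=36.7002 cont=35.6054 V=36.7002[EX]; j=4 S=102.6349 intr=24.6351 cont=23.5403 V=24.6351[EX]; j=5 S=116.3073 intr=10.9627 cont=11.0934 V=11.0934[hold]  S*(5)=102.6349
k=4: j=0 S=66.2528 intr=61.0172 cont=59.9224 V=61.0172[EX]; j=1 S=75.0785 intr=52.1915 cont=51.0967 V=52.1915[EX]; j=2 S=85.0800 intr=42.1900 cont=41.0952 V=42.1900[EX]; j=3 S=96.4138 intr=30.8562 cont=29.7614 V=30.8562[EX]; j=4 S=109.2574 intr=18.0126 cont=16.9895 V=18.0126[EX]  S*(4)=109.2574
k=3: j=0 S=70.5277 intr=56.7423 cont=55.6475 V=56.7423[EX]; j=1 S=79.9230 intr=47.3470 cont=46.2522 V=47.3470[EX]; j=2 S=90.5698 intr=36.7002 cont=35.6054 V=36.7002[EX]; j=3 S=102.6349 intr=24.6351 cont=23.5403 V=24.6351[EX]  S*(3)=102.6349
k=2: j=0 S=75.0785 intr=52.1915 cont=51.0967 V=52.1915[EX]; j=1 S=85.0800 intr=42.1900 cont=41.0952 V=42.1900[EX]; j=2 S=96.4138 intr=30.8562 cont=29.7614 V=30.8562[EX]  S*(2)=96.4138
k=1: j=0 S=79.9230 intr=47.3470 cont=46.2522 V=47.3470[EX]; j=1 S=90.5698 intr=36.7002 cont=35.6054 V=36.7002[EX]  S*(1)=90.5698
k=0: j=0 S=85.0800 intr=42.1900 cont=41.0952 V=42.1900[EX]  S*(0)=85.0800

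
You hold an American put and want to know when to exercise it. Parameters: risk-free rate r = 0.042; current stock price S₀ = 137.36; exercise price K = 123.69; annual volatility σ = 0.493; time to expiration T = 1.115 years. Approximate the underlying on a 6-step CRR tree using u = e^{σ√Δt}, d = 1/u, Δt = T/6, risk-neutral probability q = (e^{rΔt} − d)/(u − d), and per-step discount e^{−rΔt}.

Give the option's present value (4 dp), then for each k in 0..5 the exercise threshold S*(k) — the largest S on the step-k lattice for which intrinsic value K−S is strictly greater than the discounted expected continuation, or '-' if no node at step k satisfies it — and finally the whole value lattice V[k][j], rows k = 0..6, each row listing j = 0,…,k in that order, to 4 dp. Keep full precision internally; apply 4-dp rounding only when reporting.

price = 18.3802
boundary = - - - 72.6049 58.7040 72.6049
tree:
18.3802
26.8120 9.0027
37.8046 14.6347 2.6840
51.0851 23.1837 5.0595 0.0000
64.9860 35.4015 9.5376 0.0000 0.0000
76.2254 51.0851 17.9793 0.0000 0.0000 0.0000
85.3130 64.9860 33.8926 0.0000 0.0000 0.0000 0.0000

Δt=0.18583, u=1.23680, d=0.80854, q=0.46536, disc=e^(-rΔt)=0.99223
k=6 terminal: V=max(K-S,0) → 85.3130 64.9860 33.8926 0.0000 0.0000 0.0000 0.0000
k=5: j=0 S=47.4646 intr=76.2254 cont=75.2638 V=76.2254[EX]; j=1 S=72.6049 intr=51.0851 cont=50.1235 V=51.0851[EX]; j=2 S=111.0611 intr=12.6289 cont=17.9793 V=17.9793[hold]; j=3 S=169.8863 intr=0.0000 cont=0.0000 V=0.0000[hold]; j=4 S=259.8692 intr=0.0000 cont=0.0000 V=0.0000[hold]; j=5 S=397.5128 intr=0.0000 cont=0.0000 V=0.0000[hold]  S*(5)=72.6049
k=4: j=0 S=58.7040 intr=64.9860 cont=64.0244 V=64.9860[EX]; j=1 S=89.7974 intr=33.8926 cont=35.4015 V=35.4015[hold]; j=2 S=137.3600 intr=0.0000 cont=9.5376 V=9.5376[hold]; j=3 S=210.1148 intr=0.0000 cont=0.0000 V=0.0000[hold]; j=4 S=321.4052 intr=0.0000 cont=0.0000 V=0.0000[hold]  S*(4)=58.7040
k=3: j=0 S=72.6049 intr=51.0851 cont=50.8202 V=51.0851[EX]; j=1 S=111.0611 intr=12.6289 cont=23.1837 V=23.1837[hold]; j=2 S=169.8863 intr=0.0000 cont=5.0595 V=5.0595[hold]; j=3 S=259.8692 intr=0.0000 cont=0.0000 V=0.0000[hold]  S*(3)=72.6049
k=2: j=0 S=89.7974 intr=33.8926 cont=37.8046 V=37.8046[hold]; j=1 S=137.3600 intr=0.0000 cont=14.6347 V=14.6347[hold]; j=2 S=210.1148 intr=0.0000 cont=2.6840 V=2.6840[hold]  S*(2)=-
k=1: j=0 S=111.0611 intr=12.6289 cont=26.8120 V=26.8120[hold]; j=1 S=169.8863 intr=0.0000 cont=9.0027 V=9.0027[hold]  S*(1)=-
k=0: j=0 S=137.3600 intr=0.0000 cont=18.3802 V=18.3802[hold]  S*(0)=-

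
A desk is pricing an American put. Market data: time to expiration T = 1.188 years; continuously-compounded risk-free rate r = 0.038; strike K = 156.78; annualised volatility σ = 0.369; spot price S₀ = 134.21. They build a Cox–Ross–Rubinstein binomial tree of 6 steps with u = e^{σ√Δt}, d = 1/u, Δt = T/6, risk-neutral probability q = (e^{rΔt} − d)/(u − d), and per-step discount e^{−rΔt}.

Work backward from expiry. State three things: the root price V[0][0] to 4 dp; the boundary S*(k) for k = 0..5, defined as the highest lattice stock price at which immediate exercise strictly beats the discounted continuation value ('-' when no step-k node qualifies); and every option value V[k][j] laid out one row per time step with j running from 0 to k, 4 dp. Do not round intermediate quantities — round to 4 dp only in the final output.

price = 33.4120
boundary = - - 96.6423 82.0084 96.6423 113.8875
tree:
33.4120
45.6746 20.7538
60.1377 30.8432 10.2334
74.7716 44.1259 17.0483 3.0681
87.1896 60.1377 27.6054 5.9670 0.0000
97.7272 74.7716 42.8925 11.6050 0.0000 0.0000
106.6691 87.1896 60.1377 22.5700 0.0000 0.0000 0.0000

params: Δt=0.19800 u=1.17844 d=0.84858 q=0.48194 e^(-rΔt)=0.99250
t_6 payoffs: 106.6691 87.1896 60.1377 22.5700 0.0000 0.0000 0.0000
t_5: node(5,0) S=59.0528 payoff=97.7272 vs cont=96.5520 → 97.7272 [stop]  node(5,1) S=82.0084 payoff=74.7716 vs cont=73.5964 → 74.7716 [stop]  node(5,2) S=113.8875 payoff=42.8925 vs cont=41.7173 → 42.8925 [stop]  node(5,3) S=158.1589 payoff=0.0000 vs cont=11.6050 → 11.6050 [wait]  node(5,4) S=219.6400 payoff=0.0000 vs cont=0.0000 → 0.0000 [wait]  node(5,5) S=305.0205 payoff=0.0000 vs cont=0.0000 → 0.0000 [wait]  ⇒ S*(5)=113.8875
t_4: node(4,0) S=69.5904 payoff=87.1896 vs cont=86.0144 → 87.1896 [stop]  node(4,1) S=96.6423 payoff=60.1377 vs cont=58.9625 → 60.1377 [stop]  node(4,2) S=134.2100 payoff=22.5700 vs cont=27.6054 → 27.6054 [wait]  node(4,3) S=186.3814 payoff=0.0000 vs cont=5.9670 → 5.9670 [wait]  node(4,4) S=258.8333 payoff=0.0000 vs cont=0.0000 → 0.0000 [wait]  ⇒ S*(4)=96.6423
t_3: node(3,0) S=82.0084 payoff=74.7716 vs cont=73.5964 → 74.7716 [stop]  node(3,1) S=113.8875 payoff=42.8925 vs cont=44.1259 → 44.1259 [wait]  node(3,2) S=158.1589 payoff=0.0000 vs cont=17.0483 → 17.0483 [wait]  node(3,3) S=219.6400 payoff=0.0000 vs cont=3.0681 → 3.0681 [wait]  ⇒ S*(3)=82.0084
t_2: node(2,0) S=96.6423 payoff=60.1377 vs cont=59.5525 → 60.1377 [stop]  node(2,1) S=134.2100 payoff=22.5700 vs cont=30.8432 → 30.8432 [wait]  node(2,2) S=186.3814 payoff=0.0000 vs cont=10.2334 → 10.2334 [wait]  ⇒ S*(2)=96.6423
t_1: node(1,0) S=113.8875 payoff=42.8925 vs cont=45.6746 → 45.6746 [wait]  node(1,1) S=158.1589 payoff=0.0000 vs cont=20.7538 → 20.7538 [wait]  ⇒ S*(1)=-
t_0: node(0,0) S=134.2100 payoff=22.5700 vs cont=33.4120 → 33.4120 [wait]  ⇒ S*(0)=-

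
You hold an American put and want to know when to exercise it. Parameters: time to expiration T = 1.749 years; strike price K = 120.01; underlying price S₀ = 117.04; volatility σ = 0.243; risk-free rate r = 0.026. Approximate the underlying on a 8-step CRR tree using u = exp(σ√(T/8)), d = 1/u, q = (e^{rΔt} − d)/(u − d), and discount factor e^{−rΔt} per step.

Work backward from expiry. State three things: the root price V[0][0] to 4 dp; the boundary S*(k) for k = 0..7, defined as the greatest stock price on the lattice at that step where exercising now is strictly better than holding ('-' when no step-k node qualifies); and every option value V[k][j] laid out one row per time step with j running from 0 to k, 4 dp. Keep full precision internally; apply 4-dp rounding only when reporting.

price = 14.3229
boundary = - - - 83.2339 74.2943 83.2339 93.2492 104.4695
tree:
14.3229
20.2787 8.4513
27.8085 12.8803 4.0598
36.7761 19.0393 6.7862 1.3432
45.7157 27.0962 11.0924 2.4999 0.1864
53.6951 36.7761 17.5971 4.6275 0.3723 0.0000
60.8176 45.7157 26.7608 8.5119 0.7440 0.0000 0.0000
67.1750 53.6951 36.7761 15.5405 1.4865 0.0000 0.0000 0.0000
72.8497 60.8176 45.7157 26.7608 2.9700 0.0000 0.0000 0.0000 0.0000

Δt=0.21863  u=1.12033  d=0.89260  q=0.49666  discount=0.99433
step 8 (expiry): payoffs max(K−S,0) = 72.8497 60.8176 45.7157 26.7608 2.9700 0.0000 0.0000 0.0000 0.0000
step 7: (k=7,j=0): S=52.8350, (K−S)⁺=67.1750, hold=66.4948 ⇒ V=67.1750 exercise | (k=7,j=1): S=66.3149, (K−S)⁺=53.6951, hold=53.0149 ⇒ V=53.6951 exercise | (k=7,j=2): S=83.2339, (K−S)⁺=36.7761, hold=36.0959 ⇒ V=36.7761 exercise | (k=7,j=3): S=104.4695, (K−S)⁺=15.5405, hold=14.8602 ⇒ V=15.5405 exercise | (k=7,j=4): S=131.1230, (K−S)⁺=0.0000, hold=1.4865 ⇒ V=1.4865 continue | (k=7,j=5): S=164.5767, (K−S)⁺=0.0000, hold=0.0000 ⇒ V=0.0000 continue | (k=7,j=6): S=206.5655, (K−S)⁺=0.0000, hold=0.0000 ⇒ V=0.0000 continue | (k=7,j=7): S=259.2670, (K−S)⁺=0.0000, hold=0.0000 ⇒ V=0.0000 continue  boundary S*=104.4695
step 6: (k=6,j=0): S=59.1924, (K−S)⁺=60.8176, hold=60.1373 ⇒ V=60.8176 exercise | (k=6,j=1): S=74.2943, (K−S)⁺=45.7157, hold=45.0355 ⇒ V=45.7157 exercise | (k=6,j=2): S=93.2492, (K−S)⁺=26.7608, hold=26.0806 ⇒ V=26.7608 exercise | (k=6,j=3): S=117.0400, (K−S)⁺=2.9700, hold=8.5119 ⇒ V=8.5119 continue | (k=6,j=4): S=146.9006, (K−S)⁺=0.0000, hold=0.7440 ⇒ V=0.7440 continue | (k=6,j=5): S=184.3797, (K−S)⁺=0.0000, hold=0.0000 ⇒ V=0.0000 continue | (k=6,j=6): S=231.4209, (K−S)⁺=0.0000, hold=0.0000 ⇒ V=0.0000 continue  boundary S*=93.2492
step 5: (k=5,j=0): S=66.3149, (K−S)⁺=53.6951, hold=53.0149 ⇒ V=53.6951 exercise | (k=5,j=1): S=83.2339, (K−S)⁺=36.7761, hold=36.0959 ⇒ V=36.7761 exercise | (k=5,j=2): S=104.4695, (K−S)⁺=15.5405, hold=17.5971 ⇒ V=17.5971 continue | (k=5,j=3): S=131.1230, (K−S)⁺=0.0000, hold=4.6275 ⇒ V=4.6275 continue | (k=5,j=4): S=164.5767, (K−S)⁺=0.0000, hold=0.3723 ⇒ V=0.3723 continue | (k=5,j=5): S=206.5655, (K−S)⁺=0.0000, hold=0.0000 ⇒ V=0.0000 continue  boundary S*=83.2339
step 4: (k=4,j=0): S=74.2943, (K−S)⁺=45.7157, hold=45.0355 ⇒ V=45.7157 exercise | (k=4,j=1): S=93.2492, (K−S)⁺=26.7608, hold=27.0962 ⇒ V=27.0962 continue | (k=4,j=2): S=117.0400, (K−S)⁺=2.9700, hold=11.0924 ⇒ V=11.0924 continue | (k=4,j=3): S=146.9006, (K−S)⁺=0.0000, hold=2.4999 ⇒ V=2.4999 continue | (k=4,j=4): S=184.3797, (K−S)⁺=0.0000, hold=0.1864 ⇒ V=0.1864 continue  boundary S*=74.2943
step 3: (k=3,j=0): S=83.2339, (K−S)⁺=36.7761, hold=36.2615 ⇒ V=36.7761 exercise | (k=3,j=1): S=104.4695, (K−S)⁺=15.5405, hold=19.0393 ⇒ V=19.0393 continue | (k=3,j=2): S=131.1230, (K−S)⁺=0.0000, hold=6.7862 ⇒ V=6.7862 continue | (k=3,j=3): S=164.5767, (K−S)⁺=0.0000, hold=1.3432 ⇒ V=1.3432 continue  boundary S*=83.2339
step 2: (k=2,j=0): S=93.2492, (K−S)⁺=26.7608, hold=27.8085 ⇒ V=27.8085 continue | (k=2,j=1): S=117.0400, (K−S)⁺=2.9700, hold=12.8803 ⇒ V=12.8803 continue | (k=2,j=2): S=146.9006, (K−S)⁺=0.0000, hold=4.0598 ⇒ V=4.0598 continue  boundary S*=-
step 1: (k=1,j=0): S=104.4695, (K−S)⁺=15.5405, hold=20.2787 ⇒ V=20.2787 continue | (k=1,j=1): S=131.1230, (K−S)⁺=0.0000, hold=8.4513 ⇒ V=8.4513 continue  boundary S*=-
step 0: (k=0,j=0): S=117.0400, (K−S)⁺=2.9700, hold=14.3229 ⇒ V=14.3229 continue  boundary S*=-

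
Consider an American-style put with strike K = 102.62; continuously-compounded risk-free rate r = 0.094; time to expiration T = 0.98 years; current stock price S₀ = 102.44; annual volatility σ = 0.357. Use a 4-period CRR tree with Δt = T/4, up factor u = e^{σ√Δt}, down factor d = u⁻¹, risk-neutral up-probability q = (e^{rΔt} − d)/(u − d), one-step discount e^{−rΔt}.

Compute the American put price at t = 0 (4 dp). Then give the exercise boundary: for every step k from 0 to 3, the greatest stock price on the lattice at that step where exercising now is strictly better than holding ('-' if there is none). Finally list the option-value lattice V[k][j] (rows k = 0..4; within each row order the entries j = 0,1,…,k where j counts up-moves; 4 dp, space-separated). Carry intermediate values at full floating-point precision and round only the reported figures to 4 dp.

price = 10.4759
boundary = - - 71.9424 85.8474
tree:
10.4759
18.3634 3.7073
30.6776 7.8856 0.0394
42.3304 16.7726 0.0842 0.0000
52.0958 30.6776 0.1800 0.0000 0.0000

Δt=0.24500  u=1.19328  d=0.83803  q=0.52152  discount=0.97723
step 4 (expiry): payoffs max(K−S,0) = 52.0958 30.6776 0.1800 0.0000 0.0000
step 3: (k=3,j=0): S=60.2896, (K−S)⁺=42.3304, hold=39.9941 ⇒ V=42.3304 exercise | (k=3,j=1): S=85.8474, (K−S)⁺=16.7726, hold=14.4363 ⇒ V=16.7726 exercise | (k=3,j=2): S=122.2396, (K−S)⁺=0.0000, hold=0.0842 ⇒ V=0.0842 continue | (k=3,j=3): S=174.0592, (K−S)⁺=0.0000, hold=0.0000 ⇒ V=0.0000 continue  boundary S*=85.8474
step 2: (k=2,j=0): S=71.9424, (K−S)⁺=30.6776, hold=28.3413 ⇒ V=30.6776 exercise | (k=2,j=1): S=102.4400, (K−S)⁺=0.1800, hold=7.8856 ⇒ V=7.8856 continue | (k=2,j=2): S=145.8661, (K−S)⁺=0.0000, hold=0.0394 ⇒ V=0.0394 continue  boundary S*=71.9424
step 1: (k=1,j=0): S=85.8474, (K−S)⁺=16.7726, hold=18.3634 ⇒ V=18.3634 continue | (k=1,j=1): S=122.2396, (K−S)⁺=0.0000, hold=3.7073 ⇒ V=3.7073 continue  boundary S*=-
step 0: (k=0,j=0): S=102.4400, (K−S)⁺=0.1800, hold=10.4759 ⇒ V=10.4759 continue  boundary S*=-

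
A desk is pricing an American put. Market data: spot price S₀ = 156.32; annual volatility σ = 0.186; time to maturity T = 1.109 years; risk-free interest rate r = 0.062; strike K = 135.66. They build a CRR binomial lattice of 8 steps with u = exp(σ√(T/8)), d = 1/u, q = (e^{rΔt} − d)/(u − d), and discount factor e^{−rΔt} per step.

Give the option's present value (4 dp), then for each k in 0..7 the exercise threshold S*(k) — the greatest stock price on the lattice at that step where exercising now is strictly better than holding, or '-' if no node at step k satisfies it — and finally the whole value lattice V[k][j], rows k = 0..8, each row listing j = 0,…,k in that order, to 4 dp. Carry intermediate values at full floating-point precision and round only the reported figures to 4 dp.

Δt=0.13862, u=1.07171, d=0.93309, q=0.54497, disc=e^(-rΔt)=0.99144
k=8 terminal: V=max(K-S,0) → 45.8328 32.4886 17.1620 0.0000 0.0000 0.0000 0.0000 0.0000 0.0000
k=7: j=0 S=96.2684 intr=39.3916 cont=38.2307 V=39.3916[EX]; j=1 S=110.5695 intr=25.0905 cont=23.9296 V=25.0905[EX]; j=2 S=126.9951 intr=8.6649 cont=7.7425 V=8.6649[EX]; j=3 S=145.8608 intr=0.0000 cont=0.0000 V=0.0000[hold]; j=4 S=167.5292 intr=0.0000 cont=0.0000 V=0.0000[hold]; j=5 S=192.4164 intr=0.0000 cont=0.0000 V=0.0000[hold]; j=6 S=221.0008 intr=0.0000 cont=0.0000 V=0.0000[hold]; j=7 S=253.8315 intr=0.0000 cont=0.0000 V=0.0000[hold]  S*(7)=126.9951
k=6: j=0 S=103.1714 intr=32.4886 cont=31.3276 V=32.4886[EX]; j=1 S=118.4980 intr=17.1620 cont=16.0010 V=17.1620[EX]; j=2 S=136.1015 intr=0.0000 cont=3.9091 V=3.9091[hold]; j=3 S=156.3200 intr=0.0000 cont=0.0000 V=0.0000[hold]; j=4 S=179.5421 intr=0.0000 cont=0.0000 V=0.0000[hold]; j=5 S=206.2139 intr=0.0000 cont=0.0000 V=0.0000[hold]; j=6 S=236.8480 intr=0.0000 cont=0.0000 V=0.0000[hold]  S*(6)=118.4980
k=5: j=0 S=110.5695 intr=25.0905 cont=23.9296 V=25.0905[EX]; j=1 S=126.9951 intr=8.6649 cont=9.8545 V=9.8545[hold]; j=2 S=145.8608 intr=0.0000 cont=1.7635 V=1.7635[hold]; j=3 S=167.5292 intr=0.0000 cont=0.0000 V=0.0000[hold]; j=4 S=192.4164 intr=0.0000 cont=0.0000 V=0.0000[hold]; j=5 S=221.0008 intr=0.0000 cont=0.0000 V=0.0000[hold]  S*(5)=110.5695
k=4: j=0 S=118.4980 intr=17.1620 cont=16.6438 V=17.1620[EX]; j=1 S=136.1015 intr=0.0000 cont=5.3986 V=5.3986[hold]; j=2 S=156.3200 intr=0.0000 cont=0.7956 V=0.7956[hold]; j=3 S=179.5421 intr=0.0000 cont=0.0000 V=0.0000[hold]; j=4 S=206.2139 intr=0.0000 cont=0.0000 V=0.0000[hold]  S*(4)=118.4980
k=3: j=0 S=126.9951 intr=8.6649 cont=10.6593 V=10.6593[hold]; j=1 S=145.8608 intr=0.0000 cont=2.8654 V=2.8654[hold]; j=2 S=167.5292 intr=0.0000 cont=0.3589 V=0.3589[hold]; j=3 S=192.4164 intr=0.0000 cont=0.0000 V=0.0000[hold]  S*(3)=-
k=2: j=0 S=136.1015 intr=0.0000 cont=6.3570 V=6.3570[hold]; j=1 S=156.3200 intr=0.0000 cont=1.4866 V=1.4866[hold]; j=2 S=179.5421 intr=0.0000 cont=0.1619 V=0.1619[hold]  S*(2)=-
k=1: j=0 S=145.8608 intr=0.0000 cont=3.6712 V=3.6712[hold]; j=1 S=167.5292 intr=0.0000 cont=0.7582 V=0.7582[hold]  S*(1)=-
k=0: j=0 S=156.3200 intr=0.0000 cont=2.0658 V=2.0658[hold]  S*(0)=-

price = 2.0658
boundary = - - - - 118.4980 110.5695 118.4980 126.9951
tree:
2.0658
3.6712 0.7582
6.3570 1.4866 0.1619
10.6593 2.8654 0.3589 0.0000
17.1620 5.3986 0.7956 0.0000 0.0000
25.0905 9.8545 1.7635 0.0000 0.0000 0.0000
32.4886 17.1620 3.9091 0.0000 0.0000 0.0000 0.0000
39.3916 25.0905 8.6649 0.0000 0.0000 0.0000 0.0000 0.0000
45.8328 32.4886 17.1620 0.0000 0.0000 0.0000 0.0000 0.0000 0.0000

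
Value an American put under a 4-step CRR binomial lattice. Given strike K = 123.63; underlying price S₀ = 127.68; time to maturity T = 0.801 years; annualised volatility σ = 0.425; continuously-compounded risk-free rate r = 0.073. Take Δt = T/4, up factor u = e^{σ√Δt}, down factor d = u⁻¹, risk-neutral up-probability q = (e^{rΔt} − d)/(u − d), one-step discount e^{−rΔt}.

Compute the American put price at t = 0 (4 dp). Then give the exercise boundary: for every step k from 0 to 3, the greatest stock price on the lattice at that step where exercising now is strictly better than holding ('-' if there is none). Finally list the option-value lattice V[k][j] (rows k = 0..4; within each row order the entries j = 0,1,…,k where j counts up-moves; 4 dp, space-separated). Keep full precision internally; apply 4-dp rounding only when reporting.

params: Δt=0.20025 u=1.20947 d=0.82681 q=0.49108 e^(-rΔt)=0.98549
t_4 payoffs: 63.9624 36.3468 0.0000 0.0000 0.0000
t_3: node(3,0) S=72.1663 payoff=51.4637 vs cont=49.6696 → 51.4637 [stop]  node(3,1) S=105.5667 payoff=18.0633 vs cont=18.2292 → 18.2292 [wait]  node(3,2) S=154.4255 payoff=0.0000 vs cont=0.0000 → 0.0000 [wait]  node(3,3) S=225.8974 payoff=0.0000 vs cont=0.0000 → 0.0000 [wait]  ⇒ S*(3)=72.1663
t_2: node(2,0) S=87.2832 payoff=36.3468 vs cont=34.6330 → 36.3468 [stop]  node(2,1) S=127.6800 payoff=0.0000 vs cont=9.1426 → 9.1426 [wait]  node(2,2) S=186.7734 payoff=0.0000 vs cont=0.0000 → 0.0000 [wait]  ⇒ S*(2)=87.2832
t_1: node(1,0) S=105.5667 payoff=18.0633 vs cont=22.6538 → 22.6538 [wait]  node(1,1) S=154.4255 payoff=0.0000 vs cont=4.5854 → 4.5854 [wait]  ⇒ S*(1)=-
t_0: node(0,0) S=127.6800 payoff=0.0000 vs cont=13.5808 → 13.5808 [wait]  ⇒ S*(0)=-

price = 13.5808
boundary = - - 87.2832 72.1663
tree:
13.5808
22.6538 4.5854
36.3468 9.1426 0.0000
51.4637 18.2292 0.0000 0.0000
63.9624 36.3468 0.0000 0.0000 0.0000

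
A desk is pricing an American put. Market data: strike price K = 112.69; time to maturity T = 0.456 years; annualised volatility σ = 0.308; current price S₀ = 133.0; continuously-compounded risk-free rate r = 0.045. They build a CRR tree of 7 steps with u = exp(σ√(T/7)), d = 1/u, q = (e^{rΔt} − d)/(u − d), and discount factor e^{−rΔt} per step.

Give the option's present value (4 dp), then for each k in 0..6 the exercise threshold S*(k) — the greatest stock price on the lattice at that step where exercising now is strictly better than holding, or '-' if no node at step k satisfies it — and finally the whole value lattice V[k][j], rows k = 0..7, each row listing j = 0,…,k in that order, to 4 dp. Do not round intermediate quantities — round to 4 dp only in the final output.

params: Δt=0.06514 u=1.08178 d=0.92440 q=0.49901 e^(-rΔt)=0.99707
t_7 payoffs: 35.9770 22.9162 7.6317 0.0000 0.0000 0.0000 0.0000 0.0000
t_6: node(6,0) S=82.9869 payoff=29.7031 vs cont=29.3733 → 29.7031 [stop]  node(6,1) S=97.1158 payoff=15.5742 vs cont=15.2443 → 15.5742 [stop]  node(6,2) S=113.6504 payoff=0.0000 vs cont=3.8122 → 3.8122 [wait]  node(6,3) S=133.0000 payoff=0.0000 vs cont=0.0000 → 0.0000 [wait]  node(6,4) S=155.6440 payoff=0.0000 vs cont=0.0000 → 0.0000 [wait]  node(6,5) S=182.1433 payoff=0.0000 vs cont=0.0000 → 0.0000 [wait]  node(6,6) S=213.1542 payoff=0.0000 vs cont=0.0000 → 0.0000 [wait]  ⇒ S*(6)=97.1158
t_5: node(5,0) S=89.7738 payoff=22.9162 vs cont=22.5863 → 22.9162 [stop]  node(5,1) S=105.0583 payoff=7.6317 vs cont=9.6764 → 9.6764 [wait]  node(5,2) S=122.9451 payoff=0.0000 vs cont=1.9043 → 1.9043 [wait]  node(5,3) S=143.8772 payoff=0.0000 vs cont=0.0000 → 0.0000 [wait]  node(5,4) S=168.3731 payoff=0.0000 vs cont=0.0000 → 0.0000 [wait]  node(5,5) S=197.0396 payoff=0.0000 vs cont=0.0000 → 0.0000 [wait]  ⇒ S*(5)=89.7738
t_4: node(4,0) S=97.1158 payoff=15.5742 vs cont=16.2617 → 16.2617 [wait]  node(4,1) S=113.6504 payoff=0.0000 vs cont=5.7811 → 5.7811 [wait]  node(4,2) S=133.0000 payoff=0.0000 vs cont=0.9512 → 0.9512 [wait]  node(4,3) S=155.6440 payoff=0.0000 vs cont=0.0000 → 0.0000 [wait]  node(4,4) S=182.1433 payoff=0.0000 vs cont=0.0000 → 0.0000 [wait]  ⇒ S*(4)=-
t_3: node(3,0) S=105.0583 payoff=7.6317 vs cont=10.9994 → 10.9994 [wait]  node(3,1) S=122.9451 payoff=0.0000 vs cont=3.3611 → 3.3611 [wait]  node(3,2) S=143.8772 payoff=0.0000 vs cont=0.4752 → 0.4752 [wait]  node(3,3) S=168.3731 payoff=0.0000 vs cont=0.0000 → 0.0000 [wait]  ⇒ S*(3)=-
t_2: node(2,0) S=113.6504 payoff=0.0000 vs cont=7.1668 → 7.1668 [wait]  node(2,1) S=133.0000 payoff=0.0000 vs cont=1.9153 → 1.9153 [wait]  node(2,2) S=155.6440 payoff=0.0000 vs cont=0.2374 → 0.2374 [wait]  ⇒ S*(2)=-
t_1: node(1,0) S=122.9451 payoff=0.0000 vs cont=4.5329 → 4.5329 [wait]  node(1,1) S=143.8772 payoff=0.0000 vs cont=1.0749 → 1.0749 [wait]  ⇒ S*(1)=-
t_0: node(0,0) S=133.0000 payoff=0.0000 vs cont=2.7991 → 2.7991 [wait]  ⇒ S*(0)=-

price = 2.7991
boundary = - - - - - 89.7738 97.1158
tree:
2.7991
4.5329 1.0749
7.1668 1.9153 0.2374
10.9994 3.3611 0.4752 0.0000
16.2617 5.7811 0.9512 0.0000 0.0000
22.9162 9.6764 1.9043 0.0000 0.0000 0.0000
29.7031 15.5742 3.8122 0.0000 0.0000 0.0000 0.0000
35.9770 22.9162 7.6317 0.0000 0.0000 0.0000 0.0000 0.0000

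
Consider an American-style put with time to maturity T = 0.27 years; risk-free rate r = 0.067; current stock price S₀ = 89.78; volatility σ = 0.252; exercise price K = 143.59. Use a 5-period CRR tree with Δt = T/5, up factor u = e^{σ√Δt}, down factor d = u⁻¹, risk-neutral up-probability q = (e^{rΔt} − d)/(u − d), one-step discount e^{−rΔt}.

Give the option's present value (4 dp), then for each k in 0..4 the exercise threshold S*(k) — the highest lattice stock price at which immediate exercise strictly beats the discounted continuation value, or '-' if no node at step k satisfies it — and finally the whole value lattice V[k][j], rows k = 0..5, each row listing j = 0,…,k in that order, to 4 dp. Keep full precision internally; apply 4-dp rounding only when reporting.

Δt=0.05400  u=1.06031  d=0.94312  q=0.51629  discount=0.99639
step 5 (expiry): payoffs max(K−S,0) = 76.5986 68.2747 58.9165 48.3955 36.5673 23.2694
step 4: (k=4,j=0): S=71.0316, (K−S)⁺=72.5584, hold=72.0399 ⇒ V=72.5584 exercise | (k=4,j=1): S=79.8575, (K−S)⁺=63.7325, hold=63.2140 ⇒ V=63.7325 exercise | (k=4,j=2): S=89.7800, (K−S)⁺=53.8100, hold=53.2914 ⇒ V=53.8100 exercise | (k=4,j=3): S=100.9355, (K−S)⁺=42.6545, hold=42.1360 ⇒ V=42.6545 exercise | (k=4,j=4): S=113.4770, (K−S)⁺=30.1130, hold=29.5944 ⇒ V=30.1130 exercise  boundary S*=113.4770
step 3: (k=3,j=0): S=75.3153, (K−S)⁺=68.2747, hold=67.7561 ⇒ V=68.2747 exercise | (k=3,j=1): S=84.6735, (K−S)⁺=58.9165, hold=58.3979 ⇒ V=58.9165 exercise | (k=3,j=2): S=95.1945, (K−S)⁺=48.3955, hold=47.8770 ⇒ V=48.3955 exercise | (k=3,j=3): S=107.0227, (K−S)⁺=36.5673, hold=36.0488 ⇒ V=36.5673 exercise  boundary S*=107.0227
step 2: (k=2,j=0): S=79.8575, (K−S)⁺=63.7325, hold=63.2140 ⇒ V=63.7325 exercise | (k=2,j=1): S=89.7800, (K−S)⁺=53.8100, hold=53.2914 ⇒ V=53.8100 exercise | (k=2,j=2): S=100.9355, (K−S)⁺=42.6545, hold=42.1360 ⇒ V=42.6545 exercise  boundary S*=100.9355
step 1: (k=1,j=0): S=84.6735, (K−S)⁺=58.9165, hold=58.3979 ⇒ V=58.9165 exercise | (k=1,j=1): S=95.1945, (K−S)⁺=48.3955, hold=47.8770 ⇒ V=48.3955 exercise  boundary S*=95.1945
step 0: (k=0,j=0): S=89.7800, (K−S)⁺=53.8100, hold=53.2914 ⇒ V=53.8100 exercise  boundary S*=89.7800

price = 53.8100
boundary = 89.7800 95.1945 100.9355 107.0227 113.4770
tree:
53.8100
58.9165 48.3955
63.7325 53.8100 42.6545
68.2747 58.9165 48.3955 36.5673
72.5584 63.7325 53.8100 42.6545 30.1130
76.5986 68.2747 58.9165 48.3955 36.5673 23.2694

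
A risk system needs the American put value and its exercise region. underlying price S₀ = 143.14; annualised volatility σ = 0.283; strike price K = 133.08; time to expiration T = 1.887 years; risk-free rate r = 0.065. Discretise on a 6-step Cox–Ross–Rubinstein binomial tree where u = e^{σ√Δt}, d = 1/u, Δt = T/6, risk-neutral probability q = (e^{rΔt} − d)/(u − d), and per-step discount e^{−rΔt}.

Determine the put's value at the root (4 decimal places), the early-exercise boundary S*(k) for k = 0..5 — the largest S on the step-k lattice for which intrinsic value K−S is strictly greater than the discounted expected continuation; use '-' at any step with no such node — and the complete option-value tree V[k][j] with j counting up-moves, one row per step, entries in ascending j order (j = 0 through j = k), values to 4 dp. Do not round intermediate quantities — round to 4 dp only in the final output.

Δt=0.31450, u=1.17199, d=0.85325, q=0.52520, disc=e^(-rΔt)=0.97977
k=6 terminal: V=max(K-S,0) → 77.8459 57.2121 28.8699 0.0000 0.0000 0.0000 0.0000
k=5: j=0 S=64.7340 intr=68.3460 cont=65.6531 V=68.3460[EX]; j=1 S=88.9168 intr=44.1632 cont=41.4703 V=44.1632[EX]; j=2 S=122.1336 intr=10.9464 cont=13.4301 V=13.4301[hold]; j=3 S=167.7593 intr=0.0000 cont=0.0000 V=0.0000[hold]; j=4 S=230.4295 intr=0.0000 cont=0.0000 V=0.0000[hold]; j=5 S=316.5114 intr=0.0000 cont=0.0000 V=0.0000[hold]  S*(5)=88.9168
k=4: j=0 S=75.8679 intr=57.2121 cont=54.5192 V=57.2121[EX]; j=1 S=104.2101 intr=28.8699 cont=27.4551 V=28.8699[EX]; j=2 S=143.1400 intr=0.0000 cont=6.2476 V=6.2476[hold]; j=3 S=196.6131 intr=0.0000 cont=0.0000 V=0.0000[hold]; j=4 S=270.0622 intr=0.0000 cont=0.0000 V=0.0000[hold]  S*(4)=104.2101
k=3: j=0 S=88.9168 intr=44.1632 cont=41.4703 V=44.1632[EX]; j=1 S=122.1336 intr=10.9464 cont=16.6449 V=16.6449[hold]; j=2 S=167.7593 intr=0.0000 cont=2.9063 V=2.9063[hold]; j=3 S=230.4295 intr=0.0000 cont=0.0000 V=0.0000[hold]  S*(3)=88.9168
k=2: j=0 S=104.2101 intr=28.8699 cont=29.1094 V=29.1094[hold]; j=1 S=143.1400 intr=0.0000 cont=9.2386 V=9.2386[hold]; j=2 S=196.6131 intr=0.0000 cont=1.3520 V=1.3520[hold]  S*(2)=-
k=1: j=0 S=122.1336 intr=10.9464 cont=18.2954 V=18.2954[hold]; j=1 S=167.7593 intr=0.0000 cont=4.9934 V=4.9934[hold]  S*(1)=-
k=0: j=0 S=143.1400 intr=0.0000 cont=11.0804 V=11.0804[hold]  S*(0)=-

price = 11.0804
boundary = - - - 88.9168 104.2101 88.9168
tree:
11.0804
18.2954 4.9934
29.1094 9.2386 1.3520
44.1632 16.6449 2.9063 0.0000
57.2121 28.8699 6.2476 0.0000 0.0000
68.3460 44.1632 13.4301 0.0000 0.0000 0.0000
77.8459 57.2121 28.8699 0.0000 0.0000 0.0000 0.0000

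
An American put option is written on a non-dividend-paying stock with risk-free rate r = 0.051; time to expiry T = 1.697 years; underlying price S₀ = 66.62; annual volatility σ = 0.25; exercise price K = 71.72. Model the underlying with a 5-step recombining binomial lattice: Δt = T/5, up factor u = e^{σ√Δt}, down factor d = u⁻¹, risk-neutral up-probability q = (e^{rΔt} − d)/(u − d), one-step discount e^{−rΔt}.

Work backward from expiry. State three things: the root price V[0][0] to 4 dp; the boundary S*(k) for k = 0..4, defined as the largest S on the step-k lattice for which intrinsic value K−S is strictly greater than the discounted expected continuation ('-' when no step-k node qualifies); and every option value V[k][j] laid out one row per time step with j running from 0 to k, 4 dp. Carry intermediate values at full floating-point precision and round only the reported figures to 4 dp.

price = 9.1560
boundary = - - 49.7850 57.5906 49.7850
tree:
9.1560
14.5003 4.5947
21.9350 8.2136 1.4524
28.6826 14.1294 3.1005 0.0000
34.5157 21.9350 6.6188 0.0000 0.0000
39.5582 28.6826 14.1294 0.0000 0.0000 0.0000

params: Δt=0.33940 u=1.15679 d=0.86446 q=0.52338 e^(-rΔt)=0.98284
t_5 payoffs: 39.5582 28.6826 14.1294 0.0000 0.0000 0.0000
t_4: node(4,0) S=37.2043 payoff=34.5157 vs cont=33.2850 → 34.5157 [stop]  node(4,1) S=49.7850 payoff=21.9350 vs cont=20.7042 → 21.9350 [stop]  node(4,2) S=66.6200 payoff=5.1000 vs cont=6.6188 → 6.6188 [wait]  node(4,3) S=89.1477 payoff=0.0000 vs cont=0.0000 → 0.0000 [wait]  node(4,4) S=119.2933 payoff=0.0000 vs cont=0.0000 → 0.0000 [wait]  ⇒ S*(4)=49.7850
t_3: node(3,0) S=43.0374 payoff=28.6826 vs cont=27.4519 → 28.6826 [stop]  node(3,1) S=57.5906 payoff=14.1294 vs cont=13.6799 → 14.1294 [stop]  node(3,2) S=77.0651 payoff=0.0000 vs cont=3.1005 → 3.1005 [wait]  node(3,3) S=103.1248 payoff=0.0000 vs cont=0.0000 → 0.0000 [wait]  ⇒ S*(3)=57.5906
t_2: node(2,0) S=49.7850 payoff=21.9350 vs cont=20.7042 → 21.9350 [stop]  node(2,1) S=66.6200 payoff=5.1000 vs cont=8.2136 → 8.2136 [wait]  node(2,2) S=89.1477 payoff=0.0000 vs cont=1.4524 → 1.4524 [wait]  ⇒ S*(2)=49.7850
t_1: node(1,0) S=57.5906 payoff=14.1294 vs cont=14.5003 → 14.5003 [wait]  node(1,1) S=77.0651 payoff=0.0000 vs cont=4.5947 → 4.5947 [wait]  ⇒ S*(1)=-
t_0: node(0,0) S=66.6200 payoff=5.1000 vs cont=9.1560 → 9.1560 [wait]  ⇒ S*(0)=-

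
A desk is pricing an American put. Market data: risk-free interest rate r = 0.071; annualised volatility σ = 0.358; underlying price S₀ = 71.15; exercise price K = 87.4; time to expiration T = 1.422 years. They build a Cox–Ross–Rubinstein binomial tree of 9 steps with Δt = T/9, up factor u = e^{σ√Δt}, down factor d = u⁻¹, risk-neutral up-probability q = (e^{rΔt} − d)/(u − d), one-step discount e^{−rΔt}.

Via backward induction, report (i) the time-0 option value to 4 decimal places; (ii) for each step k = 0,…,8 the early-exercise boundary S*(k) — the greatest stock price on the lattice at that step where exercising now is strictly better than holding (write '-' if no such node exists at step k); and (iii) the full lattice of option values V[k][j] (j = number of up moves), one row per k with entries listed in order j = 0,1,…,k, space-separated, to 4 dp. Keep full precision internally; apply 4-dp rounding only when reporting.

price = 19.3104
boundary = - - 53.5270 61.7126 53.5270 61.7126 53.5270 61.7126 71.1500
tree:
19.3104
25.9448 13.2132
33.8730 18.7228 8.0866
40.9729 25.6874 12.2875 4.1331
47.1310 33.8730 18.1003 6.8418 1.5599
52.4723 40.9729 25.6874 11.0385 2.8646 0.3107
57.1052 47.1310 33.8730 17.2253 5.1967 0.6336 0.0000
61.1235 52.4723 40.9729 25.6874 9.2827 1.2917 0.0000 0.0000
64.6088 57.1052 47.1310 33.8730 16.2500 2.6336 0.0000 0.0000 0.0000
67.6319 61.1235 52.4723 40.9729 25.6874 5.3694 0.0000 0.0000 0.0000 0.0000

Δt=0.15800  u=1.15292  d=0.86736  q=0.50399  discount=0.98884
step 9 (expiry): payoffs max(K−S,0) = 67.6319 61.1235 52.4723 40.9729 25.6874 5.3694 0.0000 0.0000 0.0000 0.0000
step 8: (k=8,j=0): S=22.7912, (K−S)⁺=64.6088, hold=63.6339 ⇒ V=64.6088 exercise | (k=8,j=1): S=30.2948, (K−S)⁺=57.1052, hold=56.1302 ⇒ V=57.1052 exercise | (k=8,j=2): S=40.2690, (K−S)⁺=47.1310, hold=46.1560 ⇒ V=47.1310 exercise | (k=8,j=3): S=53.5270, (K−S)⁺=33.8730, hold=32.8980 ⇒ V=33.8730 exercise | (k=8,j=4): S=71.1500, (K−S)⁺=16.2500, hold=15.2750 ⇒ V=16.2500 exercise | (k=8,j=5): S=94.5751, (K−S)⁺=0.0000, hold=2.6336 ⇒ V=2.6336 continue | (k=8,j=6): S=125.7127, (K−S)⁺=0.0000, hold=0.0000 ⇒ V=0.0000 continue | (k=8,j=7): S=167.1018, (K−S)⁺=0.0000, hold=0.0000 ⇒ V=0.0000 continue | (k=8,j=8): S=222.1178, (K−S)⁺=0.0000, hold=0.0000 ⇒ V=0.0000 continue  boundary S*=71.1500
step 7: (k=7,j=0): S=26.2765, (K−S)⁺=61.1235, hold=60.1485 ⇒ V=61.1235 exercise | (k=7,j=1): S=34.9277, (K−S)⁺=52.4723, hold=51.4974 ⇒ V=52.4723 exercise | (k=7,j=2): S=46.4271, (K−S)⁺=40.9729, hold=39.9979 ⇒ V=40.9729 exercise | (k=7,j=3): S=61.7126, (K−S)⁺=25.6874, hold=24.7124 ⇒ V=25.6874 exercise | (k=7,j=4): S=82.0306, (K−S)⁺=5.3694, hold=9.2827 ⇒ V=9.2827 continue | (k=7,j=5): S=109.0380, (K−S)⁺=0.0000, hold=1.2917 ⇒ V=1.2917 continue | (k=7,j=6): S=144.9373, (K−S)⁺=0.0000, hold=0.0000 ⇒ V=0.0000 continue | (k=7,j=7): S=192.6559, (K−S)⁺=0.0000, hold=0.0000 ⇒ V=0.0000 continue  boundary S*=61.7126
step 6: (k=6,j=0): S=30.2948, (K−S)⁺=57.1052, hold=56.1302 ⇒ V=57.1052 exercise | (k=6,j=1): S=40.2690, (K−S)⁺=47.1310, hold=46.1560 ⇒ V=47.1310 exercise | (k=6,j=2): S=53.5270, (K−S)⁺=33.8730, hold=32.8980 ⇒ V=33.8730 exercise | (k=6,j=3): S=71.1500, (K−S)⁺=16.2500, hold=17.2253 ⇒ V=17.2253 continue | (k=6,j=4): S=94.5751, (K−S)⁺=0.0000, hold=5.1967 ⇒ V=5.1967 continue | (k=6,j=5): S=125.7127, (K−S)⁺=0.0000, hold=0.6336 ⇒ V=0.6336 continue | (k=6,j=6): S=167.1018, (K−S)⁺=0.0000, hold=0.0000 ⇒ V=0.0000 continue  boundary S*=53.5270
step 5: (k=5,j=0): S=34.9277, (K−S)⁺=52.4723, hold=51.4974 ⇒ V=52.4723 exercise | (k=5,j=1): S=46.4271, (K−S)⁺=40.9729, hold=39.9979 ⇒ V=40.9729 exercise | (k=5,j=2): S=61.7126, (K−S)⁺=25.6874, hold=25.1985 ⇒ V=25.6874 exercise | (k=5,j=3): S=82.0306, (K−S)⁺=5.3694, hold=11.0385 ⇒ V=11.0385 continue | (k=5,j=4): S=109.0380, (K−S)⁺=0.0000, hold=2.8646 ⇒ V=2.8646 continue | (k=5,j=5): S=144.9373, (K−S)⁺=0.0000, hold=0.3107 ⇒ V=0.3107 continue  boundary S*=61.7126
step 4: (k=4,j=0): S=40.2690, (K−S)⁺=47.1310, hold=46.1560 ⇒ V=47.1310 exercise | (k=4,j=1): S=53.5270, (K−S)⁺=33.8730, hold=32.8980 ⇒ V=33.8730 exercise | (k=4,j=2): S=71.1500, (K−S)⁺=16.2500, hold=18.1003 ⇒ V=18.1003 continue | (k=4,j=3): S=94.5751, (K−S)⁺=0.0000, hold=6.8418 ⇒ V=6.8418 continue | (k=4,j=4): S=125.7127, (K−S)⁺=0.0000, hold=1.5599 ⇒ V=1.5599 continue  boundary S*=53.5270
step 3: (k=3,j=0): S=46.4271, (K−S)⁺=40.9729, hold=39.9979 ⇒ V=40.9729 exercise | (k=3,j=1): S=61.7126, (K−S)⁺=25.6874, hold=25.6346 ⇒ V=25.6874 exercise | (k=3,j=2): S=82.0306, (K−S)⁺=5.3694, hold=12.2875 ⇒ V=12.2875 continue | (k=3,j=3): S=109.0380, (K−S)⁺=0.0000, hold=4.1331 ⇒ V=4.1331 continue  boundary S*=61.7126
step 2: (k=2,j=0): S=53.5270, (K−S)⁺=33.8730, hold=32.8980 ⇒ V=33.8730 exercise | (k=2,j=1): S=71.1500, (K−S)⁺=16.2500, hold=18.7228 ⇒ V=18.7228 continue | (k=2,j=2): S=94.5751, (K−S)⁺=0.0000, hold=8.0866 ⇒ V=8.0866 continue  boundary S*=53.5270
step 1: (k=1,j=0): S=61.7126, (K−S)⁺=25.6874, hold=25.9448 ⇒ V=25.9448 continue | (k=1,j=1): S=82.0306, (K−S)⁺=5.3694, hold=13.2132 ⇒ V=13.2132 continue  boundary S*=-
step 0: (k=0,j=0): S=71.1500, (K−S)⁺=16.2500, hold=19.3104 ⇒ V=19.3104 continue  boundary S*=-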